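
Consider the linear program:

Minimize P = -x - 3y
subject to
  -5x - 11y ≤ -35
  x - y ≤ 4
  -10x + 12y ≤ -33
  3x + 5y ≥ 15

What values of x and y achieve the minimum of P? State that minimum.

x = 15/2, y = 7/2, minimum P = -18

Extreme points and P = -x - 3y:
  (79/16, 15/16) → P = -31/4
  (783/170, 37/34) → P = -669/85
  (15/2, 7/2) → P = -18

The binding constraints are x - y = 4 and -10x + 12y = -33.
Solving simultaneously gives x = 15/2, y = 7/2.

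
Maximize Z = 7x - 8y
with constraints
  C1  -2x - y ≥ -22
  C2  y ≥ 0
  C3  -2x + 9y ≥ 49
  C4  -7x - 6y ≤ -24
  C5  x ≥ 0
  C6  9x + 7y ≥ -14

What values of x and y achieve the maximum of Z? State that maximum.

x = 149/20, y = 71/10, maximum Z = -93/20

Vertices and Z = 7x - 8y:
  (149/20, 71/10) → Z = -93/20
  (0, 22) → Z = -176
  (0, 49/9) → Z = -392/9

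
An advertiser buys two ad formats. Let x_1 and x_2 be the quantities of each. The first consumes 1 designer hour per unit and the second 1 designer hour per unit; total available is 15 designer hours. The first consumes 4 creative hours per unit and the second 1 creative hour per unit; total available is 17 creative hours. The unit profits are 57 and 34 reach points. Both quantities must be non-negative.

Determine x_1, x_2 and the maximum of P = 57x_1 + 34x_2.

Extreme points and P = 57x_1 + 34x_2:
  (0, 0) → P = 0
  (0, 15) → P = 510
  (17/4, 0) → P = 969/4
  (2/3, 43/3) → P = 1576/3

x_1 = 2/3, x_2 = 43/3, maximum P = 1576/3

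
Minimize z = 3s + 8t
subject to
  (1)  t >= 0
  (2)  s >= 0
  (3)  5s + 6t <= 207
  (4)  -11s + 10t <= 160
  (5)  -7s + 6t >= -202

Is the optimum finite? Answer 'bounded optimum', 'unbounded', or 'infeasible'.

Vertices and z = 3s + 8t:
  (0, 0) → z = 0
  (202/7, 0) → z = 606/7
  (0, 16) → z = 128
  (555/58, 3077/116) → z = 13973/58
  (409/12, 439/72) → z = 5437/36
The feasible region has finitely many vertices and no improving ray; the minimum is 0 at (0, 0).

bounded optimum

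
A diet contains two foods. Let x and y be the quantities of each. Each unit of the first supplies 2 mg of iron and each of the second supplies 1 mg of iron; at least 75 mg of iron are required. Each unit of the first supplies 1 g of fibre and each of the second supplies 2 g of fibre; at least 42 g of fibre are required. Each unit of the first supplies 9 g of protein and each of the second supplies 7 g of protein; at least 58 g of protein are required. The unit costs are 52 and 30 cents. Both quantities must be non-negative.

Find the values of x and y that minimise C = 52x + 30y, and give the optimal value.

Vertices and C = 52x + 30y:
  (0, 75) → C = 2250
  (42, 0) → C = 2184
  (36, 3) → C = 1962
The feasible region is unbounded (it extends along (0, 1), (1, 0)), but C strictly increases along every unbounded feasible direction, so there is no improving ray and the minimum is attained at a vertex.

x = 36, y = 3, minimum C = 1962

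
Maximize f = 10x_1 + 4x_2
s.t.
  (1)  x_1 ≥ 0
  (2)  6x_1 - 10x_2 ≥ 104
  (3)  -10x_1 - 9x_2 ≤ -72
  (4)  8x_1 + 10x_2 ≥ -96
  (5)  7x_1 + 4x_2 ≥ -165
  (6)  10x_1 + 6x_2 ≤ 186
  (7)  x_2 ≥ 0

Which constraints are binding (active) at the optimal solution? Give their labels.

Feasible corners and f = 10x_1 + 4x_2:
  (621/34, 19/34) → f = 3143/17
  (52/3, 0) → f = 520/3
  (93/5, 0) → f = 186

The maximum is at (93/5, 0). Substituting into each constraint, equality holds for (6) and (7); the remaining constraints have slack.

(6) and (7)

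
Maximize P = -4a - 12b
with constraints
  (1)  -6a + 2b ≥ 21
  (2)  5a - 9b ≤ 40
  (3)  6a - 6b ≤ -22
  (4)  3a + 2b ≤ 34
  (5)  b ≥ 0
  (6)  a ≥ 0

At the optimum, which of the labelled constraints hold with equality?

(1) and (6)

Vertices and P = -4a - 12b:
  (13/9, 89/6) → P = -1654/9
  (0, 21/2) → P = -126
  (0, 17) → P = -204

The maximum is at (0, 21/2). Substituting into each constraint, equality holds for (1) and (6); the remaining constraints have slack.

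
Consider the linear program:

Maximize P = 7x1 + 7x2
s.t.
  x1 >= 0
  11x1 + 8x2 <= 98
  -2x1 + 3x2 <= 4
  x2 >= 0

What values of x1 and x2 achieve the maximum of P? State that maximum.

x1 = 262/49, x2 = 240/49, maximum P = 502/7

Vertices and P = 7x1 + 7x2:
  (0, 4/3) → P = 28/3
  (0, 0) → P = 0
  (262/49, 240/49) → P = 502/7
  (98/11, 0) → P = 686/11

At the optimal vertex, 11x1 + 8x2 = 98 and -2x1 + 3x2 = 4.
Solving simultaneously gives x1 = 262/49, x2 = 240/49.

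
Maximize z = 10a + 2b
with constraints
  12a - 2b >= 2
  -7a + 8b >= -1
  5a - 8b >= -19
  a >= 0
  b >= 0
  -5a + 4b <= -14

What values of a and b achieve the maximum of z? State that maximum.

Vertices and z = 10a + 2b:
  (10, 69/8) → z = 469/4
  (9, 31/4) → z = 211/2
  (47/5, 33/4) → z = 221/2

The binding constraints are -7a + 8b = -1 and 5a - 8b = -19.
Solving simultaneously gives a = 10, b = 69/8.

a = 10, b = 69/8, maximum z = 469/4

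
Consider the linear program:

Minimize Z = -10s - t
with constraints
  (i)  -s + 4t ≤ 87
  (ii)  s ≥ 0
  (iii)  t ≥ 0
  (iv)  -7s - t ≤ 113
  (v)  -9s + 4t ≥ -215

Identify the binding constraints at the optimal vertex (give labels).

Corner points and Z = -10s - t:
  (0, 87/4) → Z = -87/4
  (151/4, 499/16) → Z = -6539/16
  (0, 0) → Z = 0
  (215/9, 0) → Z = -2150/9

The minimum is at (151/4, 499/16). Substituting into each constraint, equality holds for (i) and (v); the remaining constraints have slack.

(i) and (v)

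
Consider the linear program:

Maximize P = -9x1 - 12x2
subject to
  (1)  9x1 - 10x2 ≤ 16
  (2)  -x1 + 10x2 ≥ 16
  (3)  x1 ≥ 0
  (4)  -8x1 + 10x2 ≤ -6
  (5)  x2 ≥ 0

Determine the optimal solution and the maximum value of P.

Vertices and P = -9x1 - 12x2:
  (4, 2) → P = -60
  (10, 37/5) → P = -894/5
  (22/7, 67/35) → P = -1794/35

The binding constraints are -x1 + 10x2 = 16 and -8x1 + 10x2 = -6.
Solving simultaneously gives x1 = 22/7, x2 = 67/35.

x1 = 22/7, x2 = 67/35, maximum P = -1794/35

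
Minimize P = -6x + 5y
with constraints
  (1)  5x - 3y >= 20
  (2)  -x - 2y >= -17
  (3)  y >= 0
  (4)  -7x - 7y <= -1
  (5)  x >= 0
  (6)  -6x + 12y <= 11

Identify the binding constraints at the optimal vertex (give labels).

(2) and (3)

Corner points and P = -6x + 5y:
  (4, 0) → P = -24
  (13/2, 25/6) → P = -109/6
  (17, 0) → P = -102
  (91/12, 113/24) → P = -527/24

The minimum is at (17, 0). Substituting into each constraint, equality holds for (2) and (3); the remaining constraints have slack.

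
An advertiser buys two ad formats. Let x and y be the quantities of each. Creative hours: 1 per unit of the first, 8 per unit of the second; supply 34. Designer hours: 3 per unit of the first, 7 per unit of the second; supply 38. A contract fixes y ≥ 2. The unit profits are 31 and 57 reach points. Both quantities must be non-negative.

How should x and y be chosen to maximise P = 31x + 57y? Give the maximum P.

x = 8, y = 2, maximum P = 362

Corner points and P = 31x + 57y:
  (0, 17/4) → P = 969/4
  (0, 2) → P = 114
  (66/17, 64/17) → P = 5694/17
  (8, 2) → P = 362

The binding constraints are 3x + 7y = 38 and y = 2.
Solving simultaneously gives x = 8, y = 2.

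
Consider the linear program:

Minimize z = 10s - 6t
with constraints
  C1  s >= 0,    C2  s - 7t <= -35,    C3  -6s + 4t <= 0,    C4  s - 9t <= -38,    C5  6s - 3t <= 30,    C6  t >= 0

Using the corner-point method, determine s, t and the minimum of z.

Extreme points and z = 10s - 6t:
  (70/19, 105/19) → z = 70/19
  (105/13, 80/13) → z = 570/13
  (20, 30) → z = 20

s = 70/19, t = 105/19, minimum z = 70/19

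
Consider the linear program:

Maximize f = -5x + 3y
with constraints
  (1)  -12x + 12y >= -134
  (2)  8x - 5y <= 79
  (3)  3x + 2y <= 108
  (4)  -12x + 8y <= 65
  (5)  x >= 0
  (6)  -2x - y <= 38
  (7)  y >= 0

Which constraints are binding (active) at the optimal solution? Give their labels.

(4) and (5)

Corner points and f = -5x + 3y:
  (698/31, 627/31) → f = -1609/31
  (79/8, 0) → f = -395/8
  (367/24, 497/16) → f = 803/48
  (0, 65/8) → f = 195/8
  (0, 0) → f = 0

The maximum is at (0, 65/8). Substituting into each constraint, equality holds for (4) and (5); the remaining constraints have slack.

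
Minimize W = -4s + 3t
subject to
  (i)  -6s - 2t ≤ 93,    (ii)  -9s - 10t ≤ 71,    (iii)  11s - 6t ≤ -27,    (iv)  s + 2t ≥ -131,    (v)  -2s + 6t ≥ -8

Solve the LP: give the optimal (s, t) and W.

s = -35/9, t = -71/27, minimum W = 23/3

Extreme points and W = -4s + 3t:
  (-394/21, 137/14) → W = 4385/42
  (-173/37, -107/37) → W = 371/37
  (-35/9, -71/27) → W = 23/3
The feasible region is unbounded (it extends along (6, 11), (-1, 3)), but W strictly increases along every unbounded feasible direction, so there is no improving ray and the minimum is attained at a vertex.

The optimum lies where 11s - 6t = -27 and -2s + 6t = -8.
Solving simultaneously gives s = -35/9, t = -71/27.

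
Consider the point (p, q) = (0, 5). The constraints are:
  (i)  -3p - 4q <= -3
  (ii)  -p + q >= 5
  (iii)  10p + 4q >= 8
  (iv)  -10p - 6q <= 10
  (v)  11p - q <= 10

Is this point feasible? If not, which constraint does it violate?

(i): -20 ≤ -3 ✓
(ii): 5 ≥ 5 ✓
(iii): 20 ≥ 8 ✓
(iv): -30 ≤ 10 ✓
(v): -5 ≤ 10 ✓

feasible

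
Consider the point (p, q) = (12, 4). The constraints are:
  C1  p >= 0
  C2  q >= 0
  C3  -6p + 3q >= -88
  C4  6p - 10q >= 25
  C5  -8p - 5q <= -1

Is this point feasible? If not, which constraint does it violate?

feasible

C1: 12 ≥ 0 ✓
C2: 4 ≥ 0 ✓
C3: -60 ≥ -88 ✓
C4: 32 ≥ 25 ✓
C5: -116 ≤ -1 ✓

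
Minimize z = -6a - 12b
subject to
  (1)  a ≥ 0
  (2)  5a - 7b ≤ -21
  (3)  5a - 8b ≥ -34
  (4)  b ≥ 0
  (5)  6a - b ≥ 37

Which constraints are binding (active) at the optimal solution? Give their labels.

Extreme points and z = -6a - 12b:
  (14, 13) → z = -240
  (280/37, 311/37) → z = -5412/37
  (330/43, 389/43) → z = -6648/43

The minimum is at (14, 13). Substituting into each constraint, equality holds for (2) and (3); the remaining constraints have slack.

(2) and (3)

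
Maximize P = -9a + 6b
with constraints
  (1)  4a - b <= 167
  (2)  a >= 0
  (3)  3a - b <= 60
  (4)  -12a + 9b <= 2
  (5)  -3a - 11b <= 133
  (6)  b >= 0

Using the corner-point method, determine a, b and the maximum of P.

Corner points and P = -9a + 6b:
  (0, 2/9) → P = 4/3
  (0, 0) → P = 0
  (542/15, 242/5) → P = -174/5
  (20, 0) → P = -180

At the optimal vertex, a = 0 and -12a + 9b = 2.
Solving simultaneously gives a = 0, b = 2/9.

a = 0, b = 2/9, maximum P = 4/3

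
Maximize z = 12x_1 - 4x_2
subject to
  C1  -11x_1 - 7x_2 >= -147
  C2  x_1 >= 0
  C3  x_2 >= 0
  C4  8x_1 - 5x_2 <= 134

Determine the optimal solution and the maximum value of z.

Feasible corners and z = 12x_1 - 4x_2:
  (0, 21) → z = -84
  (147/11, 0) → z = 1764/11
  (0, 0) → z = 0

x_1 = 147/11, x_2 = 0, maximum z = 1764/11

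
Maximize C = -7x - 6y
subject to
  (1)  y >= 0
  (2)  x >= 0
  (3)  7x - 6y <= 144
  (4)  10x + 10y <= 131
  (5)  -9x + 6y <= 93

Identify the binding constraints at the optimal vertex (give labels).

(1) and (2)

Vertices and C = -7x - 6y:
  (0, 0) → C = 0
  (131/10, 0) → C = -917/10
  (0, 131/10) → C = -393/5

The maximum is at (0, 0). Substituting into each constraint, equality holds for (1) and (2); the remaining constraints have slack.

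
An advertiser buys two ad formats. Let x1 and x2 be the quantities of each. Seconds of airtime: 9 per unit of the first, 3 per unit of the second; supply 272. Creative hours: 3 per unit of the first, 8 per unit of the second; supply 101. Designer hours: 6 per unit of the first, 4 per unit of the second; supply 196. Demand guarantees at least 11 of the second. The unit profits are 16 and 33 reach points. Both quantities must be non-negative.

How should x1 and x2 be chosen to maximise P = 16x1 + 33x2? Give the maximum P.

x1 = 13/3, x2 = 11, maximum P = 1297/3

Vertices and P = 16x1 + 33x2:
  (0, 101/8) → P = 3333/8
  (0, 11) → P = 363
  (13/3, 11) → P = 1297/3

At the optimal vertex, 3x1 + 8x2 = 101 and x2 = 11.
Solving simultaneously gives x1 = 13/3, x2 = 11.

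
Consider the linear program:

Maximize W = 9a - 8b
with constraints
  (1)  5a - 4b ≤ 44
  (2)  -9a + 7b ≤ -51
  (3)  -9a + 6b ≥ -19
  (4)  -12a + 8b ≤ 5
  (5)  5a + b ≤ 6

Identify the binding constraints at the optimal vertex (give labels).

Corner points and W = 9a - 8b:
  (-94/3, -301/6) → W = 358/3
  (-93/2, -553/8) → W = 269/2
  (-173/9, -32) → W = 83
  (-443/12, -219/4) → W = 423/4

The maximum is at (-93/2, -553/8). Substituting into each constraint, equality holds for (1) and (4); the remaining constraints have slack.

(1) and (4)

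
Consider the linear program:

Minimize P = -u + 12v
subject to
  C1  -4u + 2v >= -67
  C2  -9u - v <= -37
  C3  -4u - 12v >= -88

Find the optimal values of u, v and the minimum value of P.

The optimum lies where -4u + 2v = -67 and -9u - v = -37.
Solving simultaneously gives u = 141/22, v = -455/22.

u = 141/22, v = -455/22, minimum P = -5601/22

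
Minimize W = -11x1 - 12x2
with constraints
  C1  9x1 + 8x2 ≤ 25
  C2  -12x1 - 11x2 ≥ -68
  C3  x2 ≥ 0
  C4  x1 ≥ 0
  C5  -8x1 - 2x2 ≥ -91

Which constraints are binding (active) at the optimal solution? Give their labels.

C1 and C4

Corner points and W = -11x1 - 12x2:
  (25/9, 0) → W = -275/9
  (0, 25/8) → W = -75/2
  (0, 0) → W = 0

The minimum is at (0, 25/8). Substituting into each constraint, equality holds for C1 and C4; the remaining constraints have slack.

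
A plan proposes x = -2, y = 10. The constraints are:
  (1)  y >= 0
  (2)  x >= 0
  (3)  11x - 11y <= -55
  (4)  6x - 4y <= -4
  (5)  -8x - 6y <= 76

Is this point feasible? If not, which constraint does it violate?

Constraint (2): x = -2, which is not ≥ 0. All other constraints are satisfied.

not feasible — violates (2)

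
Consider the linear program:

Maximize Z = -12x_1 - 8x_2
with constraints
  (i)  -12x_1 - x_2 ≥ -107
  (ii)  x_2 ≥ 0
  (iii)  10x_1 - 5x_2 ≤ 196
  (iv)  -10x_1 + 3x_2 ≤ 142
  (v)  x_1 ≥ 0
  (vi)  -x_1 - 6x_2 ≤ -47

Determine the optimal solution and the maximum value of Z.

Extreme points and Z = -12x_1 - 8x_2:
  (179/46, 1387/23) → Z = -12170/23
  (595/71, 457/71) → Z = -10796/71
  (0, 142/3) → Z = -1136/3
  (0, 47/6) → Z = -188/3

The binding constraints are x_1 = 0 and -x_1 - 6x_2 = -47.
Solving simultaneously gives x_1 = 0, x_2 = 47/6.

x_1 = 0, x_2 = 47/6, maximum Z = -188/3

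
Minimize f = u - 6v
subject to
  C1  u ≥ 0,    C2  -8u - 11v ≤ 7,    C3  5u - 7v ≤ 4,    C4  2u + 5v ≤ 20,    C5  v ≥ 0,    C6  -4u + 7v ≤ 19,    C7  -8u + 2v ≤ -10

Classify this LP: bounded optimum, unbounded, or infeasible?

bounded optimum

Extreme points and f = u - 6v:
  (160/39, 92/39) → f = -392/39
  (31/23, 9/23) → f = -1
  (45/22, 35/11) → f = -375/22
The feasible region has finitely many vertices and no improving ray; the minimum is -375/22 at (45/22, 35/11).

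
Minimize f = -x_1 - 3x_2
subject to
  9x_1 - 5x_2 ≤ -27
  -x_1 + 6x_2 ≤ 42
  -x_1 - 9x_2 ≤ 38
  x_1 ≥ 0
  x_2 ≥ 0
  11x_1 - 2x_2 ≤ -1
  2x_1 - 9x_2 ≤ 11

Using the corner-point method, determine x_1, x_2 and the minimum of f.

Extreme points and f = -x_1 - 3x_2:
  (48/49, 351/49) → f = -1101/49
  (0, 27/5) → f = -81/5
  (0, 7) → f = -21

x_1 = 48/49, x_2 = 351/49, minimum f = -1101/49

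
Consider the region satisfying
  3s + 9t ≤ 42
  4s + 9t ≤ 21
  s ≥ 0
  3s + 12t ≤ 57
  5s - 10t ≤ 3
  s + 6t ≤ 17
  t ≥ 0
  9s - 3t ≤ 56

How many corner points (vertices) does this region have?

Of the 28 pairwise boundary intersections, those satisfying every inequality are:
  (0, 7/3)
  (237/85, 93/85)
  (0, 0)
  (3/5, 0)

4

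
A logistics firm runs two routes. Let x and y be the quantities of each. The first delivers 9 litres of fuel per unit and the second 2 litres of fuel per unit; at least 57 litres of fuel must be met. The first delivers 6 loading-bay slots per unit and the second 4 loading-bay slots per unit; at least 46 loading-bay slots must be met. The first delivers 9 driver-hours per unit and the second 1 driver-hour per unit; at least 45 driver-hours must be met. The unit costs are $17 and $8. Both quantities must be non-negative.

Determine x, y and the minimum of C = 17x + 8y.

x = 17/3, y = 3, minimum C = 361/3

Extreme points and C = 17x + 8y:
  (0, 45) → C = 360
  (23/3, 0) → C = 391/3
  (17/3, 3) → C = 361/3
  (11/3, 12) → C = 475/3
The feasible region is unbounded (it extends along (0, 1), (1, 0)), but C strictly increases along every unbounded feasible direction, so there is no improving ray and the minimum is attained at a vertex.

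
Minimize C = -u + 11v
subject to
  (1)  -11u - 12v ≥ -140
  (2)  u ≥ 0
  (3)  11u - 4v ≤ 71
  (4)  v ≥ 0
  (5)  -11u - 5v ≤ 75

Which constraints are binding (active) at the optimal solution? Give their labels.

Extreme points and C = -u + 11v:
  (0, 35/3) → C = 385/3
  (353/44, 69/16) → C = 6937/176
  (0, 0) → C = 0
  (71/11, 0) → C = -71/11

The minimum is at (71/11, 0). Substituting into each constraint, equality holds for (3) and (4); the remaining constraints have slack.

(3) and (4)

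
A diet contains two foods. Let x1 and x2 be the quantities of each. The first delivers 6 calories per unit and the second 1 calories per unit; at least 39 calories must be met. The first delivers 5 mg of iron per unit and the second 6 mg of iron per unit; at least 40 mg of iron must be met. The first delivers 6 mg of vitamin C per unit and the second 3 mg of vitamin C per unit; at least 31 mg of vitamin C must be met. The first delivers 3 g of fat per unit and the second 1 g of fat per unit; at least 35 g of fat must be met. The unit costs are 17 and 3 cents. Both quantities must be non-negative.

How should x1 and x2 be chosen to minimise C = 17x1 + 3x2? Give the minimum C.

The feasible region is unbounded (it extends along (0, 1), (1, 0)), but C strictly increases along every unbounded feasible direction, so there is no improving ray and the minimum is attained at a vertex.

The optimum lies where 6x1 + x2 = 39 and 3x1 + x2 = 35.
Solving simultaneously gives x1 = 4/3, x2 = 31.

x1 = 4/3, x2 = 31, minimum C = 347/3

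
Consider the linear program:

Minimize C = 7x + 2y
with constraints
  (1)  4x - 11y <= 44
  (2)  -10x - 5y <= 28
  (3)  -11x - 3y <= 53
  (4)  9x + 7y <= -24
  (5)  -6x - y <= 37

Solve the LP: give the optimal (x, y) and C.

x = -76/25, y = 12/25, minimum C = -508/25

Corner points and C = 7x + 2y:
  (-44/65, -276/65) → C = -172/13
  (44/127, -492/127) → C = -676/127
  (-76/25, 12/25) → C = -508/25

The optimum lies where -10x - 5y = 28 and 9x + 7y = -24.
Solving simultaneously gives x = -76/25, y = 12/25.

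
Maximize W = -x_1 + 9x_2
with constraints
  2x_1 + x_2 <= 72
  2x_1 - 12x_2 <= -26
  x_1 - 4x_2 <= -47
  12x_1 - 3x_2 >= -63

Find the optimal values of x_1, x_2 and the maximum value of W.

x_1 = 17/2, x_2 = 55, maximum W = 973/2

Extreme points and W = -x_1 + 9x_2:
  (241/9, 166/9) → W = 1253/9
  (17/2, 55) → W = 973/2
  (-37/15, 167/15) → W = 308/3

The binding constraints are 2x_1 + x_2 = 72 and 12x_1 - 3x_2 = -63.
Solving simultaneously gives x_1 = 17/2, x_2 = 55.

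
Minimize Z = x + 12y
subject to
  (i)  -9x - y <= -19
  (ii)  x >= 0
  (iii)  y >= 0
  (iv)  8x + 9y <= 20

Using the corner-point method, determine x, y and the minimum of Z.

Vertices and Z = x + 12y:
  (19/9, 0) → Z = 19/9
  (151/73, 28/73) → Z = 487/73
  (5/2, 0) → Z = 5/2

x = 19/9, y = 0, minimum Z = 19/9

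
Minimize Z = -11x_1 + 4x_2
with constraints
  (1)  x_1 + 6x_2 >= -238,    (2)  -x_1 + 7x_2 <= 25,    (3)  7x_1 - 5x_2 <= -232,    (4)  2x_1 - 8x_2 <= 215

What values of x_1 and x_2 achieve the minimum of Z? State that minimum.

x_1 = -1499/44, x_2 = -57/44, minimum Z = 16261/44

Feasible corners and Z = -11x_1 + 4x_2:
  (-1816/13, -213/13) → Z = 19124/13
  (-2582/47, -1434/47) → Z = 22666/47
  (-1499/44, -57/44) → Z = 16261/44

The optimum lies where -x_1 + 7x_2 = 25 and 7x_1 - 5x_2 = -232.
Solving simultaneously gives x_1 = -1499/44, x_2 = -57/44.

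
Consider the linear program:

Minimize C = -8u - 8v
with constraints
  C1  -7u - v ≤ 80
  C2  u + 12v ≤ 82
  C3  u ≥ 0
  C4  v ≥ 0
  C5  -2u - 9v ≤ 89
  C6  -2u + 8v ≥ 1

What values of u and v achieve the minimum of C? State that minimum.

u = 161/8, v = 165/32, minimum C = -809/4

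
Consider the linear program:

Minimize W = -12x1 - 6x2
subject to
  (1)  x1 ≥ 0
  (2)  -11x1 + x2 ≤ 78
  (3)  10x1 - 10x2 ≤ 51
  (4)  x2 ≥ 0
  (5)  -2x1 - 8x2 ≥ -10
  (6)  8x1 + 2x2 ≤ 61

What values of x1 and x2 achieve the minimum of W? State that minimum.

x1 = 5, x2 = 0, minimum W = -60

Feasible corners and W = -12x1 - 6x2:
  (0, 0) → W = 0
  (0, 5/4) → W = -15/2
  (5, 0) → W = -60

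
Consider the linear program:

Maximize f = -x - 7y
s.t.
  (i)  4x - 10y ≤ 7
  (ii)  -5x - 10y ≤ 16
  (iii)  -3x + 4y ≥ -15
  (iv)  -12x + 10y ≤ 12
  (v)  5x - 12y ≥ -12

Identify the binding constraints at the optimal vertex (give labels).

(i) and (ii)

Corner points and f = -x - 7y:
  (-1, -11/10) → f = 87/10
  (61/7, 39/14) → f = -395/14
  (-28/17, -66/85) → f = 602/85
  (57/4, 111/16) → f = -1005/16
  (-12/47, 42/47) → f = -6

The maximum is at (-1, -11/10). Substituting into each constraint, equality holds for (i) and (ii); the remaining constraints have slack.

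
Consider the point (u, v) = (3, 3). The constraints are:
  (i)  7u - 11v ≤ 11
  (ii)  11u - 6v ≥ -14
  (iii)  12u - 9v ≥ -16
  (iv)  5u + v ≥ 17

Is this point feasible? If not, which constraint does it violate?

feasible

(i): -12 ≤ 11 ✓
(ii): 15 ≥ -14 ✓
(iii): 9 ≥ -16 ✓
(iv): 18 ≥ 17 ✓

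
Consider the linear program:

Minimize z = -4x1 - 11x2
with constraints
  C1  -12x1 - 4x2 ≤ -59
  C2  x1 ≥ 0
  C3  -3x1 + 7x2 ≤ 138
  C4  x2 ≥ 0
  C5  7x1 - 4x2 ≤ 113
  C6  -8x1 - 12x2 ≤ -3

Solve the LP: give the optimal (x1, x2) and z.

The optimum lies where -3x1 + 7x2 = 138 and 7x1 - 4x2 = 113.
Solving simultaneously gives x1 = 1343/37, x2 = 1305/37.

x1 = 1343/37, x2 = 1305/37, minimum z = -19727/37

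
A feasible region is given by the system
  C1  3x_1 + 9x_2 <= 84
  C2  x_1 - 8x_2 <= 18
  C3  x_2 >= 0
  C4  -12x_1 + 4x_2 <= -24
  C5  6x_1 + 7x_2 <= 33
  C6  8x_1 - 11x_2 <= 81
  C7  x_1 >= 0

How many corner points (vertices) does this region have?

3

Intersecting each pair of boundary lines and keeping only the points that satisfy every inequality leaves:
  (2, 0)
  (11/2, 0)
  (25/9, 7/3)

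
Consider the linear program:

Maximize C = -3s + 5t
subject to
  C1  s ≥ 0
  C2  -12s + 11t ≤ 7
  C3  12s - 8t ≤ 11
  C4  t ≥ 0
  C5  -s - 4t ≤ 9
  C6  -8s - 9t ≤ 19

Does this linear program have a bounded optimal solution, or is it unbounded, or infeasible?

bounded optimum

Feasible corners and C = -3s + 5t:
  (0, 7/11) → C = 35/11
  (0, 0) → C = 0
  (59/12, 6) → C = 61/4
  (11/12, 0) → C = -11/4
The feasible region has finitely many vertices and no improving ray; the maximum is 61/4 at (59/12, 6).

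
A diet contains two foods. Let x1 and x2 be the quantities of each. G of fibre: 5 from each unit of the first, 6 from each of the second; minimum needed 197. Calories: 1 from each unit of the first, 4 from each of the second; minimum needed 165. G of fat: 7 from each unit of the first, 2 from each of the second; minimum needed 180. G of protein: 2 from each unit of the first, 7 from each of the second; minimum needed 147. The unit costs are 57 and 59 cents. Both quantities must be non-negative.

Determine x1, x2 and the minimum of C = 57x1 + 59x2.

x1 = 15, x2 = 75/2, minimum C = 6135/2

Vertices and C = 57x1 + 59x2:
  (0, 90) → C = 5310
  (165, 0) → C = 9405
  (15, 75/2) → C = 6135/2
The feasible region is unbounded (it extends along (0, 1), (1, 0)), but C strictly increases along every unbounded feasible direction, so there is no improving ray and the minimum is attained at a vertex.

At the optimal vertex, x1 + 4x2 = 165 and 7x1 + 2x2 = 180.
Solving simultaneously gives x1 = 15, x2 = 75/2.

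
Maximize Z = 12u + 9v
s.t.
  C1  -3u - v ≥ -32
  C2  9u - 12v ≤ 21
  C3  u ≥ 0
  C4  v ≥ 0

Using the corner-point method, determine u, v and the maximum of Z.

The optimum lies where -3u - v = -32 and u = 0.
Solving simultaneously gives u = 0, v = 32.

u = 0, v = 32, maximum Z = 288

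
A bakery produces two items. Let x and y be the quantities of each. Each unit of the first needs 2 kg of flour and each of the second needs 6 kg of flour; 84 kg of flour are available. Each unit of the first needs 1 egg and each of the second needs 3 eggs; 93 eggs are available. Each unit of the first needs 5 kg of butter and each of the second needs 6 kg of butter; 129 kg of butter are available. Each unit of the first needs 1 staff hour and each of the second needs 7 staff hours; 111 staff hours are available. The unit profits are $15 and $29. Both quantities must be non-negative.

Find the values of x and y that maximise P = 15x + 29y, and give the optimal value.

x = 15, y = 9, maximum P = 486

Feasible corners and P = 15x + 29y:
  (0, 0) → P = 0
  (0, 14) → P = 406
  (129/5, 0) → P = 387
  (15, 9) → P = 486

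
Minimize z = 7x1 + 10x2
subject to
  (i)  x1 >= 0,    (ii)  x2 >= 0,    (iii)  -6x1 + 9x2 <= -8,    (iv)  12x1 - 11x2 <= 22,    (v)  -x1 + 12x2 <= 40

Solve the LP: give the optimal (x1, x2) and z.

The binding constraints are x2 = 0 and -6x1 + 9x2 = -8.
Solving simultaneously gives x1 = 4/3, x2 = 0.

x1 = 4/3, x2 = 0, minimum z = 28/3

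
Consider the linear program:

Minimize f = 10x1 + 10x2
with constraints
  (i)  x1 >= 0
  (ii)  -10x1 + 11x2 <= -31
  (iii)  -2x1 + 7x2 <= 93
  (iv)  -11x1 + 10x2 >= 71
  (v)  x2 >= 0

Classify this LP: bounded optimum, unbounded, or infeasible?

The boundaries x1 = 0 and -2x1 + 7x2 = 93 meet at (0, 93/7), but that point violates -10x1 + 11x2 ≤ -31. Every candidate vertex is excluded by some other constraint, so the feasible region is empty.

infeasible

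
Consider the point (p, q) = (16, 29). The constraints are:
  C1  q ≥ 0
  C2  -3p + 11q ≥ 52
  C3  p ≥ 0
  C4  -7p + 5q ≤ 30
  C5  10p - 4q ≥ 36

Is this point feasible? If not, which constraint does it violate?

Constraint C4: -7p + 5q = 33, which is not ≤ 30. All other constraints are satisfied.

not feasible — violates C4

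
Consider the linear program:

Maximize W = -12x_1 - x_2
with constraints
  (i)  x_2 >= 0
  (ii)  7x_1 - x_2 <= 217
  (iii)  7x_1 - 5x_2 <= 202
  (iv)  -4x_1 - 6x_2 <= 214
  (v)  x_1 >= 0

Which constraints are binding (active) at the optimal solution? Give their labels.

(i) and (v)

Feasible corners and W = -12x_1 - x_2:
  (202/7, 0) → W = -2424/7
  (0, 0) → W = 0
  (883/28, 15/4) → W = -10701/28
The feasible region is unbounded (it extends along (0, 1), (1, 7)), but W strictly decreases along every unbounded feasible direction, so there is no improving ray and the maximum is attained at a vertex.

The maximum is at (0, 0). Substituting into each constraint, equality holds for (i) and (v); the remaining constraints have slack.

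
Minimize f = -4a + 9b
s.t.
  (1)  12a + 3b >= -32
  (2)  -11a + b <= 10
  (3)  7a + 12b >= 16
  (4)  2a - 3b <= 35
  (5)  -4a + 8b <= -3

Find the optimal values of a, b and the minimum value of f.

a = 52/5, b = -71/15, minimum f = -421/5

Vertices and f = -4a + 9b:
  (52/5, -71/15) → f = -421/5
  (41/26, 43/104) → f = -269/104
  (271/4, 67/2) → f = 61/2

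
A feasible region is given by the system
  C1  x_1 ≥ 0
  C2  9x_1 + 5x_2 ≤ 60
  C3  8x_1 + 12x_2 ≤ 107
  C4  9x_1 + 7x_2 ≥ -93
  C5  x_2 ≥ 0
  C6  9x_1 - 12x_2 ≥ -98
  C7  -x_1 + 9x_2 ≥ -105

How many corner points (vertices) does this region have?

Pairwise boundary intersections that survive every other constraint:
  (0, 0)
  (0, 49/6)
  (185/68, 483/68)
  (20/3, 0)
  (9/17, 1747/204)

5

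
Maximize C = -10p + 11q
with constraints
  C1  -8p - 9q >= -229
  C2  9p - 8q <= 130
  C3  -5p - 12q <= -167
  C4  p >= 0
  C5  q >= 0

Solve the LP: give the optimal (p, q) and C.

p = 0, q = 229/9, maximum C = 2519/9

Vertices and C = -10p + 11q:
  (3002/145, 1021/145) → C = -18789/145
  (0, 229/9) → C = 2519/9
  (724/37, 853/148) → C = -19577/148
  (0, 167/12) → C = 1837/12

The binding constraints are -8p - 9q = -229 and p = 0.
Solving simultaneously gives p = 0, q = 229/9.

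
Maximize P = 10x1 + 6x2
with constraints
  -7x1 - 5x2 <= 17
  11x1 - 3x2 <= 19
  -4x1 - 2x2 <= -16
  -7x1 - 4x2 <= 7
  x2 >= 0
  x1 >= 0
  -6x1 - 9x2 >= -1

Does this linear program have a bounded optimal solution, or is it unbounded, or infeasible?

infeasible

The boundaries 11x1 - 3x2 = 19 and -4x1 - 2x2 = -16 meet at (43/17, 50/17), but that point violates -6x1 - 9x2 ≥ -1. Every candidate vertex is excluded by some other constraint, so the feasible region is empty.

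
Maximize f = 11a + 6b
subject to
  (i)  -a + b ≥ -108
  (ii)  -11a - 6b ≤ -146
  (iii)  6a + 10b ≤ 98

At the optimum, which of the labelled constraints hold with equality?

(i) and (iii)

Extreme points and f = 11a + 6b:
  (794/17, -1042/17) → f = 146
  (589/8, -275/8) → f = 4829/8
  (436/37, 101/37) → f = 146

The maximum is at (589/8, -275/8). Substituting into each constraint, equality holds for (i) and (iii); the remaining constraints have slack.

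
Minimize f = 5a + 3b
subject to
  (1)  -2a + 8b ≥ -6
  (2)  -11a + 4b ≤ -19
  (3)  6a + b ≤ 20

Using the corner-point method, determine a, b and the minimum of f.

a = 8/5, b = -7/20, minimum f = 139/20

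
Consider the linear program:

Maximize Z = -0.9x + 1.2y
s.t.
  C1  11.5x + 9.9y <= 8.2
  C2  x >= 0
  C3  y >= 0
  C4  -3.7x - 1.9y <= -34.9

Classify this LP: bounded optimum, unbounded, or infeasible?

infeasible

The boundaries 11.5x + 9.9y = 8.2 and x = 0 meet at (0, 82/99), but that point violates -3.7x - 1.9y ≤ -34.9. Every candidate vertex is excluded by some other constraint, so the feasible region is empty.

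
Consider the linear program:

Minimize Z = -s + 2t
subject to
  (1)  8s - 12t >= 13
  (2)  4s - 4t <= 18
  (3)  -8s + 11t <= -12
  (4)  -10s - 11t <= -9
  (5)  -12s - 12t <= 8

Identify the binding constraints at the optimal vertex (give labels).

(2) and (4)

Feasible corners and Z = -s + 2t:
  (41/4, 23/4) → Z = 5/4
  (251/208, -29/104) → Z = -367/208
  (39/14, -12/7) → Z = -87/14

The minimum is at (39/14, -12/7). Substituting into each constraint, equality holds for (2) and (4); the remaining constraints have slack.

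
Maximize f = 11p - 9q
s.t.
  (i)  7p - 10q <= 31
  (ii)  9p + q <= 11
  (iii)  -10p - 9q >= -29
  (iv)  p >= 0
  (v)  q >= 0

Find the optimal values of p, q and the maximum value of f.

Corner points and f = 11p - 9q:
  (70/71, 151/71) → f = -589/71
  (11/9, 0) → f = 121/9
  (0, 29/9) → f = -29
  (0, 0) → f = 0

At the optimal vertex, 9p + q = 11 and q = 0.
Solving simultaneously gives p = 11/9, q = 0.

p = 11/9, q = 0, maximum f = 121/9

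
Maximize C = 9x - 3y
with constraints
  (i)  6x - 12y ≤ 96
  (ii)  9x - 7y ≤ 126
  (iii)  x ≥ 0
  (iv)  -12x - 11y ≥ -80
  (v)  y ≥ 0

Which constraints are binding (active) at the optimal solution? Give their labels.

Vertices and C = 9x - 3y:
  (0, 80/11) → C = -240/11
  (0, 0) → C = 0
  (20/3, 0) → C = 60

The maximum is at (20/3, 0). Substituting into each constraint, equality holds for (iv) and (v); the remaining constraints have slack.

(iv) and (v)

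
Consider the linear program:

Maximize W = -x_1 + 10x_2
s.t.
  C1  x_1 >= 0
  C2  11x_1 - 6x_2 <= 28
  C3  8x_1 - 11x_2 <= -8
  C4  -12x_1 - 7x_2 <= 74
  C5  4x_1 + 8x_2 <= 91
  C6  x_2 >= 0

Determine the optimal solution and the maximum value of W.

Feasible corners and W = -x_1 + 10x_2:
  (0, 8/11) → W = 80/11
  (0, 91/8) → W = 455/4
  (356/73, 312/73) → W = 2764/73
  (55/8, 127/16) → W = 145/2

x_1 = 0, x_2 = 91/8, maximum W = 455/4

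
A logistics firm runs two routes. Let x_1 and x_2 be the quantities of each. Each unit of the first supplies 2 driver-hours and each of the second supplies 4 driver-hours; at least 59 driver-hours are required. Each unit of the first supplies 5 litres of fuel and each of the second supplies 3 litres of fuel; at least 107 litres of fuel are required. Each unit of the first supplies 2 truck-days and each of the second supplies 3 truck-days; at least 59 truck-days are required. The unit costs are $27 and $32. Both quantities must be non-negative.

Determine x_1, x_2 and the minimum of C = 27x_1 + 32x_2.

The feasible region is unbounded (it extends along (0, 1), (1, 0)), but C strictly increases along every unbounded feasible direction, so there is no improving ray and the minimum is attained at a vertex.

The optimum lies where 5x_1 + 3x_2 = 107 and 2x_1 + 3x_2 = 59.
Solving simultaneously gives x_1 = 16, x_2 = 9.

x_1 = 16, x_2 = 9, minimum C = 720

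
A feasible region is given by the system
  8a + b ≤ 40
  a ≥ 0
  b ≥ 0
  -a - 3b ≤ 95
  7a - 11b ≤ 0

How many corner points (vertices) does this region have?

Of the 10 pairwise boundary intersections, those satisfying every inequality are:
  (0, 40)
  (88/19, 56/19)
  (0, 0)

3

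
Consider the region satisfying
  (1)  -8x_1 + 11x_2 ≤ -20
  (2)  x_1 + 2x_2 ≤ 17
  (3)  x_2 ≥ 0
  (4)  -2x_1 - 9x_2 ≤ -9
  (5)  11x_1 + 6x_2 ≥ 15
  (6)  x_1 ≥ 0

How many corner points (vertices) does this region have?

Intersecting each pair of boundary lines and keeping only the points that satisfy every inequality leaves:
  (227/27, 116/27)
  (279/94, 16/47)
  (17, 0)
  (9/2, 0)

4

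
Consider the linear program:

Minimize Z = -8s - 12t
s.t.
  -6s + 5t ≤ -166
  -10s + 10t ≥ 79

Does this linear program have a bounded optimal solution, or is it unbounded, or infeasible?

unbounded

From the feasible point (411/2, 1067/5), moving in the direction (10, 10) keeps every constraint satisfied while Z decreases without bound.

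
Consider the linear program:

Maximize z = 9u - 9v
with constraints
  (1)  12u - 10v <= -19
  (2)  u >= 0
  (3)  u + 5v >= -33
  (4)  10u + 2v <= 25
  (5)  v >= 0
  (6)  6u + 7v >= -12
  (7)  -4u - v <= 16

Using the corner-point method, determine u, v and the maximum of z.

u = 0, v = 19/10, maximum z = -171/10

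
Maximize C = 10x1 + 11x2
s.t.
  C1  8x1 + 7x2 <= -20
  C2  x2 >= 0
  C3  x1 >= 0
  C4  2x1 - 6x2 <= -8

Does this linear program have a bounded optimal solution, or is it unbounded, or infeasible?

infeasible

The boundaries 8x1 + 7x2 = -20 and 2x1 - 6x2 = -8 meet at (-88/31, 12/31), but that point violates x1 ≥ 0. Every candidate vertex is excluded by some other constraint, so the feasible region is empty.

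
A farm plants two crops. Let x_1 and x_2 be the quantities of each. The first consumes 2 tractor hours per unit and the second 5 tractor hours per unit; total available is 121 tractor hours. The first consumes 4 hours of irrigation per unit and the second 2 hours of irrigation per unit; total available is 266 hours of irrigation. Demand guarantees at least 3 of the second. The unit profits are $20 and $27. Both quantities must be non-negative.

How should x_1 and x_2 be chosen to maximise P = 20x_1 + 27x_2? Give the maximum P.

x_1 = 53, x_2 = 3, maximum P = 1141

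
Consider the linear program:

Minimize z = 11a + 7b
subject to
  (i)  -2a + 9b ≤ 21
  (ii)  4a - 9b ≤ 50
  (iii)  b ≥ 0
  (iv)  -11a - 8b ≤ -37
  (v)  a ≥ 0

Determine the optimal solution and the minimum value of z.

a = 33/23, b = 61/23, minimum z = 790/23

Corner points and z = 11a + 7b:
  (71/2, 92/9) → z = 8317/18
  (33/23, 61/23) → z = 790/23
  (25/2, 0) → z = 275/2
  (37/11, 0) → z = 37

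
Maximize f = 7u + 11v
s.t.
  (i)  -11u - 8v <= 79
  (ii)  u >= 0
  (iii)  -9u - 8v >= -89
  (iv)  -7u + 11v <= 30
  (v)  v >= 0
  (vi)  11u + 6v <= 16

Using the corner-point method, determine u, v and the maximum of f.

Corner points and f = 7u + 11v:
  (0, 0) → f = 0
  (0, 8/3) → f = 88/3
  (16/11, 0) → f = 112/11

u = 0, v = 8/3, maximum f = 88/3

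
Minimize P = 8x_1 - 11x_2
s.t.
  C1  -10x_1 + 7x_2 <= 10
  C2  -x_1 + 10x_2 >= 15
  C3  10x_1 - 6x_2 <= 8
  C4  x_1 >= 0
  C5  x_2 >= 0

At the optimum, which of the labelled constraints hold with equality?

C1 and C3

Vertices and P = 8x_1 - 11x_2:
  (5/93, 140/93) → P = -500/31
  (58/5, 18) → P = -526/5
  (85/47, 79/47) → P = -189/47

The minimum is at (58/5, 18). Substituting into each constraint, equality holds for C1 and C3; the remaining constraints have slack.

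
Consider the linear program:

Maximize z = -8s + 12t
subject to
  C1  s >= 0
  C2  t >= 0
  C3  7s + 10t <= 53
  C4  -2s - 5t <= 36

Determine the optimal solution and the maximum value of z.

s = 0, t = 53/10, maximum z = 318/5

Corner points and z = -8s + 12t:
  (0, 0) → z = 0
  (0, 53/10) → z = 318/5
  (53/7, 0) → z = -424/7

The optimum lies where s = 0 and 7s + 10t = 53.
Solving simultaneously gives s = 0, t = 53/10.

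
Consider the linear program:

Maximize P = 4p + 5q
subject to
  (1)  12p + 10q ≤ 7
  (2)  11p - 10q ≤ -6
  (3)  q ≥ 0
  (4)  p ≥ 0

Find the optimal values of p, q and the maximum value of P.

p = 0, q = 7/10, maximum P = 7/2

Vertices and P = 4p + 5q:
  (1/23, 149/230) → P = 157/46
  (0, 7/10) → P = 7/2
  (0, 3/5) → P = 3

The binding constraints are 12p + 10q = 7 and p = 0.
Solving simultaneously gives p = 0, q = 7/10.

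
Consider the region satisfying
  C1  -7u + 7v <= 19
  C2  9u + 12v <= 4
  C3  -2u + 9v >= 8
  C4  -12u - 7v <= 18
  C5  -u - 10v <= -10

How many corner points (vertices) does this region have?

Intersecting each pair of boundary lines and keeping only the points that satisfy every inequality leaves:
  (-200/147, 199/147)
  (-120/77, 89/77)
  (-40/39, 43/39)

3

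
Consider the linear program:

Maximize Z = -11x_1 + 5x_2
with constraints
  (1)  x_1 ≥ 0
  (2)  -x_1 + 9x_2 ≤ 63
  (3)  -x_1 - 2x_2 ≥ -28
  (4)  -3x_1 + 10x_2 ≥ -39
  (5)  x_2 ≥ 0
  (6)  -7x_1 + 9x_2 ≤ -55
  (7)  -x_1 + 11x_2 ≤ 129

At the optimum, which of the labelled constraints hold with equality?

Feasible corners and Z = -11x_1 + 5x_2:
  (179/8, 45/16) → Z = -3713/16
  (362/23, 141/23) → Z = -3277/23
  (13, 0) → Z = -143
  (55/7, 0) → Z = -605/7

The maximum is at (55/7, 0). Substituting into each constraint, equality holds for (5) and (6); the remaining constraints have slack.

(5) and (6)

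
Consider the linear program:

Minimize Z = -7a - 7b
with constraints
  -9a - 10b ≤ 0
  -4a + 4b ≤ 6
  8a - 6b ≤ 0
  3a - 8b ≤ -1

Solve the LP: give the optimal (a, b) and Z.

a = 9/2, b = 6, minimum Z = -147/2

Vertices and Z = -7a - 7b:
  (-15/19, 27/38) → Z = 21/38
  (-5/51, 3/34) → Z = 7/102
  (9/2, 6) → Z = -147/2
  (3/23, 4/23) → Z = -49/23

At the optimal vertex, -4a + 4b = 6 and 8a - 6b = 0.
Solving simultaneously gives a = 9/2, b = 6.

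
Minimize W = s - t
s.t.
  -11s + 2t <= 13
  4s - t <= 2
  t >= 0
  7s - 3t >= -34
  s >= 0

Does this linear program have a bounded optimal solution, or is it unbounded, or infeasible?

bounded optimum

Corner points and W = s - t:
  (29/19, 283/19) → W = -254/19
  (0, 13/2) → W = -13/2
  (1/2, 0) → W = 1/2
  (8, 30) → W = -22
  (0, 0) → W = 0
The feasible region has finitely many vertices and no improving ray; the minimum is -22 at (8, 30).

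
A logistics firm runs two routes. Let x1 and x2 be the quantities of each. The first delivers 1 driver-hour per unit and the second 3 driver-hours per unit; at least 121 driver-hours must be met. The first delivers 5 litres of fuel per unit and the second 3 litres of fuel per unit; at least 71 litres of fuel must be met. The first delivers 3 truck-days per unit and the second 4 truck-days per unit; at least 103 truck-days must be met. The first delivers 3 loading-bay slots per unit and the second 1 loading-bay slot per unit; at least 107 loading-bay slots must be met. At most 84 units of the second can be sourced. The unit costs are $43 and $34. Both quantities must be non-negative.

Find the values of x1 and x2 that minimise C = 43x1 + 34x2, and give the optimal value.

x1 = 25, x2 = 32, minimum C = 2163

The feasible region is unbounded (it extends along (1, 0)), but C strictly increases along every unbounded feasible direction, so there is no improving ray and the minimum is attained at a vertex.

The binding constraints are x1 + 3x2 = 121 and 3x1 + x2 = 107.
Solving simultaneously gives x1 = 25, x2 = 32.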